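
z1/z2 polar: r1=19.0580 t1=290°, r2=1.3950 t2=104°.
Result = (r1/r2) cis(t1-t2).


r = 19.0580 / 1.3950 = 13.6616
theta = 290° - 104° = 186° = 186° (mod 360)

13.6616 cis(186°)


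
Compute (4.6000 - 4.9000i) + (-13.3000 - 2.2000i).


Real: 4.6 - 13.3 = -8.7
Imag: -4.9 - 2.2 = -7.1

-8.7000 - 7.1000i


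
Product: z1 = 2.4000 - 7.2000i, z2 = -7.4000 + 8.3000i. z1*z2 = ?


Real = 2.4*(-7.4) - (-7.2)*8.3 = -17.76 - (-59.76) = 42
Imag = 2.4*8.3 - (7.4)*(-7.2) = 19.92 + 53.28 = 73.2

42.0000 + 73.2000i


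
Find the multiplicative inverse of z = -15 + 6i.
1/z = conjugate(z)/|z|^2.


|z|^2 = 225+36 = 261
1/z = (-15 - 6i)/261

1/z = -0.0575 - 0.0230i


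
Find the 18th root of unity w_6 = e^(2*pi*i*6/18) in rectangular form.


Angle = 360*6/18 = 120°
a = cos(120°) = -0.5000
b = sin(120°) = 0.8660

-0.5000 + 0.8660i


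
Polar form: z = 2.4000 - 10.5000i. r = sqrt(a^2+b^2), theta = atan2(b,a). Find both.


r = sqrt(5.76+110.25) = sqrt(116.01) = 10.7708
theta = atan2(-10.5, 2.4) = -77.1250 degrees

r = 10.7708, theta = -77.1250 degrees


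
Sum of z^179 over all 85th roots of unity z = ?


The roots are w_k = w^k with w = e^(2*pi*i/85), and (w^k)^179 = (w^179)^k.
So S = 1 + u + u^2 + ... + u^(84) with u = w^179.
179 = 2*85 + 9, so 179 is not a multiple of 85: u = (w^85)^2 * w^9 = w^9 ≠ 1 (w is a primitive 85th root), while u^85 = (w^85)^179 = 1.
Geometric series: S = (1 - u^85)/(1 - u) = (1 - 1)/(1 - u) = 0

S = 0


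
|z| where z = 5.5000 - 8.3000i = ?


|z| = sqrt(5.5^2 + (-8.3)^2) = sqrt(30.25 + 68.89) = sqrt(99.14) = 9.9569

|z| = 9.9569


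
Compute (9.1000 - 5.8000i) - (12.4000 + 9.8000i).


Real: 9.1 - 12.4 = -3.3
Imag: -5.8 - 9.8 = -15.6

-3.3000 - 15.6000i


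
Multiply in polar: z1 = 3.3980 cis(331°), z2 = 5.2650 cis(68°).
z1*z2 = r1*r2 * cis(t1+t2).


r = 3.3980 * 5.2650 = 17.8905
theta = 331° + 68° = 399° = 39° (mod 360)

17.8905 cis(39°)


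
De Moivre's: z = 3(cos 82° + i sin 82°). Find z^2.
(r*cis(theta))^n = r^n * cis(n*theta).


r^2 = 3^2 = 9
n*theta = 2*82° = 164° = 164° (mod 360)
a = 9*cos(164°) = -8.6514
b = 9*sin(164°) = 2.4807

9 cis(164°) = -8.6514 + 2.4807i


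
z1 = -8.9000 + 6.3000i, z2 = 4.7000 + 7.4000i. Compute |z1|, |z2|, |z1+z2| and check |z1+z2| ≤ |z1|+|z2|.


|z1| = sqrt((-8.9)^2 + 6.3^2) = sqrt(118.9) = 10.9041
|z2| = sqrt(4.7^2 + 7.4^2) = sqrt(76.85) = 8.7664
z1+z2 = -4.2000 + 13.7000i
|z1+z2| = sqrt(205.33) = 14.3293
|z1|+|z2| = 10.9041 + 8.7664 = 19.6705

|z1+z2| = 14.3293 ≤ |z1|+|z2| = 19.6705 (verified)


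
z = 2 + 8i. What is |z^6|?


|z| = sqrt(4+64) = sqrt(68) = 8.2462
|z^6| = |z|^6 = (sqrt(68))^6 = 68^3 = 314432

|z^6| = 314432


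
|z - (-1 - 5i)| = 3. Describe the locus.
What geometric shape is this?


|z - z0| = r is a circle with center z0 and radius r.
Center = (-1, -5), radius = 3

Circle with center (-1, -5) and radius 3


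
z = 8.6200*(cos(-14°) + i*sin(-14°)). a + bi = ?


a = 8.6200*cos(-14°) = 8.6200*0.9702957 = 8.3639
b = 8.6200*sin(-14°) = 8.6200*(-0.24192) = -2.0854

8.3639 - 2.0854i


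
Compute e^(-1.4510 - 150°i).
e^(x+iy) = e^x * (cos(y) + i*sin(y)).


e^-1.4510 = 0.2343
cos(-150°) = -0.866
sin(-150°) = -0.5
Real = 0.2343*(-0.866) = -0.2029
Imag = 0.2343*(-0.5) = -0.1172

-0.2029 - 0.1172i


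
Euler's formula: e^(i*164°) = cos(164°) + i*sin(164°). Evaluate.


cos(164°) = -0.9613
sin(164°) = 0.2756

e^(i*164°) = -0.9613 + 0.2756i


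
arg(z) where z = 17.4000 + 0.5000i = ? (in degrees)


Re = 17.4, Im = 0.5
arg = atan2(0.5, 17.4) = 1.6460 degrees

arg(z) = 1.6460 degrees


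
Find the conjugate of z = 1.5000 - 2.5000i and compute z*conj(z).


z_bar = 1.5000 + 2.5000i
z*z_bar = 1.5^2 + (-2.5)^2 = 2.25 + 6.25 = 8.5

z_bar = 1.5000 + 2.5000i, z*z_bar = 8.5


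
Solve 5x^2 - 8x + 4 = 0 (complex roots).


disc = (-8)^2 - 4*5*4 = 64 - 80 = -16
sqrt(|disc|) = sqrt(16) = 4.0000
Real part = 8/(2*5) = 0.8000
Imag part = 4.0000/(2*5) = 0.4000

0.8000 ± 0.4000i


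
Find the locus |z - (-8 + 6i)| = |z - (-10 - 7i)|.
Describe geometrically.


Equal distances means the locus is the perpendicular bisector of z1 and z2.
Midpoint = ((-8+(-10))/2, (6+(-7))/2) = (-9.0000, -0.5000)

Perpendicular bisector through (-9.0000, -0.5000)


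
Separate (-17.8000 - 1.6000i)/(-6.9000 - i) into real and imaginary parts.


Multiply by conjugate: (-17.8000 - 1.6000i)(-6.9000 + i) / ((-6.9)^2 + (-1)^2)
Numerator real = -17.8*(-6.9) - (1.6)*(-1) = 124.42
Numerator imag = -1.6*(-6.9) - (-17.8)*(-1) = -6.76
Denominator = 48.61
Re(z) = 124.42/48.61 = 2.5596
Im(z) = -6.76/48.61 = -0.1391

Re(z) = 2.5596, Im(z) = -0.1391


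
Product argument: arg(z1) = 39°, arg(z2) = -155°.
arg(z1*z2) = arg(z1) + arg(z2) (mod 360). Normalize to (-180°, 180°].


arg(z1*z2) = 39° - 155° = -116°
Normalized to (-180°, 180°]: -116°

-116°


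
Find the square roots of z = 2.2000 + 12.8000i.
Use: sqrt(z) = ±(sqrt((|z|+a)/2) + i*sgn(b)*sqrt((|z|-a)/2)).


|z| = sqrt(4.84+163.84) = 12.9877
sqrt((|z|+a)/2) = sqrt((12.9877+2.2)/2) = sqrt(7.5938) = 2.7557
sqrt((|z|-a)/2) = sqrt((12.9877-2.2)/2) = sqrt(5.3938) = 2.3225

±(2.7557 + 2.3225i) i.e. 2.7557 + 2.3225i and -2.7557 - 2.3225i


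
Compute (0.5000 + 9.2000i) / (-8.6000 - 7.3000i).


Conjugate of z2 = -8.6000 + 7.3000i
Numerator: (0.5000 + 9.2000i)(-8.6000 + 7.3000i) = -71.4600 - 75.4700i
Denominator: (-8.6)^2 + (-7.3)^2 = 127.25
Result = (-71.4600 - 75.4700i)/127.25

-0.5616 - 0.5931i


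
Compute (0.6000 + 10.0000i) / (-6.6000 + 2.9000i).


Conjugate of z2 = -6.6000 - 2.9000i
Numerator: (0.6000 + 10.0000i)(-6.6000 - 2.9000i) = 25.0400 - 67.7400i
Denominator: (-6.6)^2 + 2.9^2 = 51.97
Result = (25.0400 - 67.7400i)/51.97

0.4818 - 1.3034i


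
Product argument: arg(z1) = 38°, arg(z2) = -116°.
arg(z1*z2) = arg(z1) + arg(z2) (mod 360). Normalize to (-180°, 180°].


arg(z1*z2) = 38° - 116° = -78°
Normalized to (-180°, 180°]: -78°

-78°


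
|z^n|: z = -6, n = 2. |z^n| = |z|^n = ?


|z| = sqrt(36+0) = sqrt(36) = 6
|z^2| = |z|^2 = 6^2 = 36

|z^2| = 36


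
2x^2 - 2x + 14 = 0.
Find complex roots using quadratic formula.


disc = (-2)^2 - 4*2*14 = 4 - 112 = -108
sqrt(|disc|) = sqrt(108) = 10.3923
Real part = 2/(2*2) = 0.5000
Imag part = 10.3923/(2*2) = 2.5981

0.5000 ± 2.5981i


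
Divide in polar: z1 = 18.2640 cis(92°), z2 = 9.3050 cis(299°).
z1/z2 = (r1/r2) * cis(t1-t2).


r = 18.2640 / 9.3050 = 1.9628
theta = 92° - 299° = -207° = 153° (mod 360)

1.9628 cis(153°)


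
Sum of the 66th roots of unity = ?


The sum of all 66th roots of unity is 0.
Geometric series: (1 - w^66)/(1 - w) = (1-1)/(1-w) = 0 since w^66 = 1, w ≠ 1.
Alternatively: coefficient of z^65 in z^66 - 1 is 0.

0


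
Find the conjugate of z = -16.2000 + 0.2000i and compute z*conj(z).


z_bar = -16.2000 - 0.2000i
z*z_bar = (-16.2)^2 + 0.2^2 = 262.44 + 0.04 = 262.48

z_bar = -16.2000 - 0.2000i, z*z_bar = 262.48


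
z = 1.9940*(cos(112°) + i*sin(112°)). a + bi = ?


a = 1.9940*cos(112°) = 1.9940*(-0.3746) = -0.7470
b = 1.9940*sin(112°) = 1.9940*0.9272 = 1.8488

-0.7470 + 1.8488i


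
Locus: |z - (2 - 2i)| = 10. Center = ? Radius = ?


|z - z0| = r is a circle with center z0 and radius r.
Center = (2, -2), radius = 10

Circle with center (2, -2) and radius 10


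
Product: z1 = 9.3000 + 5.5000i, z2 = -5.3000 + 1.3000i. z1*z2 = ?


Real = 9.3*(-5.3) - 5.5*1.3 = -49.29 - 7.15 = -56.44
Imag = 9.3*1.3 - (5.3)*5.5 = 12.09 - (29.15) = -17.06

-56.4400 - 17.0600i


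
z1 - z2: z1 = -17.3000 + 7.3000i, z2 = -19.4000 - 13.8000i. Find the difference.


Real: -17.3 + 19.4 = 2.1
Imag: 7.3 + 13.8 = 21.1

2.1000 + 21.1000i


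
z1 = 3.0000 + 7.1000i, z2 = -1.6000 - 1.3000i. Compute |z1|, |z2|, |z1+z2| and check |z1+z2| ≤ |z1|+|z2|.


|z1| = sqrt(3^2 + 7.1^2) = sqrt(59.41) = 7.7078
|z2| = sqrt((-1.6)^2 + (-1.3)^2) = sqrt(4.25) = 2.0616
z1+z2 = 1.4000 + 5.8000i
|z1+z2| = sqrt(35.6) = 5.9666
|z1|+|z2| = 7.7078 + 2.0616 = 9.7694

|z1+z2| = 5.9666 ≤ |z1|+|z2| = 9.7694 (verified)


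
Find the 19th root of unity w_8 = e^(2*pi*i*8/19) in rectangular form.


Angle = 360*8/19 = 151.5789°
a = cos(151.5789°) = -0.8795
b = sin(151.5789°) = 0.4759

-0.8795 + 0.4759i


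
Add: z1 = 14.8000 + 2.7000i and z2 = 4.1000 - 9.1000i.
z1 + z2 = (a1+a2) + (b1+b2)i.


Real: 14.8 + 4.1 = 18.9
Imag: 2.7 - 9.1 = -6.4

18.9000 - 6.4000i


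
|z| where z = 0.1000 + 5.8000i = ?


|z| = sqrt(0.1^2 + 5.8^2) = sqrt(0.01 + 33.64) = sqrt(33.65) = 5.8009

|z| = 5.8009


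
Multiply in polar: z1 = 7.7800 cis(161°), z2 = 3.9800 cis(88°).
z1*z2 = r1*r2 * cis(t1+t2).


r = 7.7800 * 3.9800 = 30.9644
theta = 161° + 88° = 249° = 249° (mod 360)

30.9644 cis(249°)


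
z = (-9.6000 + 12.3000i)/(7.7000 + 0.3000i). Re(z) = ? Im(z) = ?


Multiply by conjugate: (-9.6000 + 12.3000i)(7.7000 - 0.3000i) / (7.7^2 + 0.3^2)
Numerator real = -9.6*7.7 + 12.3*0.3 = -70.23
Numerator imag = 12.3*7.7 - (-9.6)*0.3 = 97.59
Denominator = 59.38
Re(z) = -70.23/59.38 = -1.1827
Im(z) = 97.59/59.38 = 1.6435

Re(z) = -1.1827, Im(z) = 1.6435


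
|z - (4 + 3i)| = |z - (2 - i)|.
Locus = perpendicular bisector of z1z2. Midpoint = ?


Equal distances means the locus is the perpendicular bisector of z1 and z2.
Midpoint = ((4+2)/2, (3+(-1))/2) = (3.0000, 1.0000)

Perpendicular bisector through (3.0000, 1.0000)


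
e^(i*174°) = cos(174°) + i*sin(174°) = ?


cos(174°) = -0.9945
sin(174°) = 0.1045

e^(i*174°) = -0.9945 + 0.1045i


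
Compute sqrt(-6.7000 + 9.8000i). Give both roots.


|z| = sqrt(44.89+96.04) = 11.8714
sqrt((|z|+a)/2) = sqrt((11.8714+(-6.7))/2) = sqrt(2.5857) = 1.6080
sqrt((|z|-a)/2) = sqrt((11.8714-(-6.7))/2) = sqrt(9.2857) = 3.0472

±(1.6080 + 3.0472i) i.e. 1.6080 + 3.0472i and -1.6080 - 3.0472i


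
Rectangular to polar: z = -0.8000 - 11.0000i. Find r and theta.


r = sqrt(0.64+121) = sqrt(121.64) = 11.0291
theta = atan2(-11, -0.8) = -94.1596 degrees

r = 11.0291, theta = -94.1596 degrees


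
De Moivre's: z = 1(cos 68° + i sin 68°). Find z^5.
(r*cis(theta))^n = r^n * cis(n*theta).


r^5 = 1^5 = 1
n*theta = 5*68° = 340° = 340° (mod 360)
a = 1*cos(340°) = 0.9397
b = 1*sin(340°) = -0.3420

1 cis(340°) = 0.9397 - 0.3420i


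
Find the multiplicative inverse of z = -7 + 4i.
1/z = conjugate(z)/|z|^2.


|z|^2 = 49+16 = 65
1/z = (-7 - 4i)/65

1/z = -0.1077 - 0.0615i


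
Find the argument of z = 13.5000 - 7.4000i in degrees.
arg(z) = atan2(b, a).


Re = 13.5, Im = -7.4
arg = atan2(-7.4, 13.5) = -28.7293 degrees

arg(z) = -28.7293 degrees


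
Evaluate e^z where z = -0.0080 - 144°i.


e^-0.0080 = 0.99203
cos(-144°) = -0.809
sin(-144°) = -0.5878
Real = 0.99203*(-0.809) = -0.8026
Imag = 0.99203*(-0.5878) = -0.5831

-0.8026 - 0.5831i


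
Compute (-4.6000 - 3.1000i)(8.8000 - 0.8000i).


Real = -4.6*8.8 - (-3.1)*(-0.8) = -40.48 - 2.48 = -42.96
Imag = -4.6*(-0.8) + 8.8*(-3.1) = 3.68 - (27.28) = -23.6

-42.9600 - 23.6000i


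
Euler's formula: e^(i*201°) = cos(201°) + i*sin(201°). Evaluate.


cos(201°) = -0.9336
sin(201°) = -0.3584

e^(i*201°) = -0.9336 - 0.3584i


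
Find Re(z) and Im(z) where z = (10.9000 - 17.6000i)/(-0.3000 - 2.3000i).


Multiply by conjugate: (10.9000 - 17.6000i)(-0.3000 + 2.3000i) / ((-0.3)^2 + (-2.3)^2)
Numerator real = 10.9*(-0.3) - (17.6)*(-2.3) = 37.21
Numerator imag = -17.6*(-0.3) - 10.9*(-2.3) = 30.35
Denominator = 5.38
Re(z) = 37.21/5.38 = 6.9164
Im(z) = 30.35/5.38 = 5.6413

Re(z) = 6.9164, Im(z) = 5.6413


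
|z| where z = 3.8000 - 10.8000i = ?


|z| = sqrt(3.8^2 + (-10.8)^2) = sqrt(14.44 + 116.64) = sqrt(131.08) = 11.4490

|z| = 11.4490


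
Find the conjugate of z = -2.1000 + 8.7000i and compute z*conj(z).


z_bar = -2.1000 - 8.7000i
z*z_bar = (-2.1)^2 + 8.7^2 = 4.41 + 75.69 = 80.1

z_bar = -2.1000 - 8.7000i, z*z_bar = 80.1


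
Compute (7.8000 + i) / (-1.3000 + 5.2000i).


Conjugate of z2 = -1.3000 - 5.2000i
Numerator: (7.8000 + i)(-1.3000 - 5.2000i) = -4.9400 - 41.8600i
Denominator: (-1.3)^2 + 5.2^2 = 28.73
Result = (-4.9400 - 41.8600i)/28.73

-0.1719 - 1.4570i


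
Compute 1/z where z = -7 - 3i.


|z|^2 = 49+9 = 58
1/z = (-7 + 3i)/58

1/z = -0.1207 + 0.0517i


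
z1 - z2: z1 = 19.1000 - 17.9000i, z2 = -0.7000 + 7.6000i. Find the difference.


Real: 19.1 + 0.7 = 19.8
Imag: -17.9 - 7.6 = -25.5

19.8000 - 25.5000i


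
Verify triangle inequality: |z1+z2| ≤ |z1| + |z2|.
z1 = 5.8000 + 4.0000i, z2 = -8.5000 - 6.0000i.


|z1| = sqrt(5.8^2 + 4^2) = sqrt(49.64) = 7.0456
|z2| = sqrt((-8.5)^2 + (-6)^2) = sqrt(108.25) = 10.4043
z1+z2 = -2.7000 - 2.0000i
|z1+z2| = sqrt(11.29) = 3.3601
|z1|+|z2| = 7.0456 + 10.4043 = 17.4499

|z1+z2| = 3.3601 ≤ |z1|+|z2| = 17.4499 (verified)


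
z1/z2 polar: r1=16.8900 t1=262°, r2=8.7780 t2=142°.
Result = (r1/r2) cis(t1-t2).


r = 16.8900 / 8.7780 = 1.9241
theta = 262° - 142° = 120° = 120° (mod 360)

1.9241 cis(120°)


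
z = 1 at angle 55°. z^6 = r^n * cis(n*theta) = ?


r^6 = 1^6 = 1
n*theta = 6*55° = 330° = 330° (mod 360)
a = 1*cos(330°) = 0.8660
b = 1*sin(330°) = -0.5000

1 cis(330°) = 0.8660 - 0.5000i


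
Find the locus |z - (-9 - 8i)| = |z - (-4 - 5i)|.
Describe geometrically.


Equal distances means the locus is the perpendicular bisector of z1 and z2.
Midpoint = ((-9+(-4))/2, (-8+(-5))/2) = (-6.5000, -6.5000)

Perpendicular bisector through (-6.5000, -6.5000)


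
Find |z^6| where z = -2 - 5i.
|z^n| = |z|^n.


|z| = sqrt(4+25) = sqrt(29) = 5.3852
|z^6| = |z|^6 = (sqrt(29))^6 = 29^3 = 24389

|z^6| = 24389


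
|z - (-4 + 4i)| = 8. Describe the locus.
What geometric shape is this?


|z - z0| = r is a circle with center z0 and radius r.
Center = (-4, 4), radius = 8

Circle with center (-4, 4) and radius 8


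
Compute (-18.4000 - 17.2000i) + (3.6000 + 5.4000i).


Real: -18.4 + 3.6 = -14.8
Imag: -17.2 + 5.4 = -11.8

-14.8000 - 11.8000i


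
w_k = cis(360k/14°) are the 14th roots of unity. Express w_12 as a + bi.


Angle = 360*12/14 = 308.5714°
a = cos(308.5714°) = 0.6235
b = sin(308.5714°) = -0.7818

0.6235 - 0.7818i


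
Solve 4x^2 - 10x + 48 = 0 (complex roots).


disc = (-10)^2 - 4*4*48 = 100 - 768 = -668
sqrt(|disc|) = sqrt(668) = 25.8457
Real part = 10/(2*4) = 1.2500
Imag part = 25.8457/(2*4) = 3.2307

1.2500 ± 3.2307i


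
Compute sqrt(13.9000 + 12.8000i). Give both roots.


|z| = sqrt(193.21+163.84) = 18.8958
sqrt((|z|+a)/2) = sqrt((18.8958+13.9)/2) = sqrt(16.3979) = 4.0494
sqrt((|z|-a)/2) = sqrt((18.8958-13.9)/2) = sqrt(2.4979) = 1.5805

±(4.0494 + 1.5805i) i.e. 4.0494 + 1.5805i and -4.0494 - 1.5805i


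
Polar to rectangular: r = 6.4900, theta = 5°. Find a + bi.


a = 6.4900*cos(5°) = 6.4900*0.9962 = 6.4653
b = 6.4900*sin(5°) = 6.4900*0.087156 = 0.5656

6.4653 + 0.5656i


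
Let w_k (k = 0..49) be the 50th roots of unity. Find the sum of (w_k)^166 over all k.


The roots are w_k = w^k with w = e^(2*pi*i/50), and (w^k)^166 = (w^166)^k.
So S = 1 + u + u^2 + ... + u^(49) with u = w^166.
166 = 3*50 + 16, so 166 is not a multiple of 50: u = (w^50)^3 * w^16 = w^16 ≠ 1 (w is a primitive 50th root), while u^50 = (w^50)^166 = 1.
Geometric series: S = (1 - u^50)/(1 - u) = (1 - 1)/(1 - u) = 0

S = 0


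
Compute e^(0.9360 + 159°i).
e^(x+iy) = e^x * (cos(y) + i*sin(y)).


e^0.9360 = 2.5498
cos(159°) = -0.93358
sin(159°) = 0.3584
Real = 2.5498*(-0.93358) = -2.3804
Imag = 2.5498*0.3584 = 0.9138

-2.3804 + 0.9138i


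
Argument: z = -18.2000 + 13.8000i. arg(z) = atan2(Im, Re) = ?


Re = -18.2, Im = 13.8
arg = atan2(13.8, -18.2) = 142.8291 degrees

arg(z) = 142.8291 degrees


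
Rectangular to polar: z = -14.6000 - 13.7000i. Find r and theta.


r = sqrt(213.16+187.69) = sqrt(400.85) = 20.0212
theta = atan2(-13.7, -14.6) = -136.8215 degrees

r = 20.0212, theta = -136.8215 degrees


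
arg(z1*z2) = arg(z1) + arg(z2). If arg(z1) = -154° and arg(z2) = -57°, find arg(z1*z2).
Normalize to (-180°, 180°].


arg(z1*z2) = -154° - 57° = -211°
Normalized to (-180°, 180°]: 149°

149°


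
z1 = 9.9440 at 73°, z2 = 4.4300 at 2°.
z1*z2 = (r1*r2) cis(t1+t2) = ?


r = 9.9440 * 4.4300 = 44.0519
theta = 73° + 2° = 75° = 75° (mod 360)

44.0519 cis(75°)


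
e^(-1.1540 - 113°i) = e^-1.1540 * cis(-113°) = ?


e^-1.1540 = 0.3154
cos(-113°) = -0.3907
sin(-113°) = -0.9205
Real = 0.3154*(-0.3907) = -0.1232
Imag = 0.3154*(-0.9205) = -0.2903

-0.1232 - 0.2903i


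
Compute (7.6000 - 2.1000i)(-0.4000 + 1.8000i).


Real = 7.6*(-0.4) - (-2.1)*1.8 = -3.04 - (-3.78) = 0.74
Imag = 7.6*1.8 - (0.4)*(-2.1) = 13.68 + 0.84 = 14.52

0.7400 + 14.5200i


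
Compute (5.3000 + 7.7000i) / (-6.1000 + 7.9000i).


Conjugate of z2 = -6.1000 - 7.9000i
Numerator: (5.3000 + 7.7000i)(-6.1000 - 7.9000i) = 28.5000 - 88.8400i
Denominator: (-6.1)^2 + 7.9^2 = 99.62
Result = (28.5000 - 88.8400i)/99.62

0.2861 - 0.8918i


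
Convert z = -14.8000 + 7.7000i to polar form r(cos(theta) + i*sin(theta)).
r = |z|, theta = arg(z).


r = sqrt(219.04+59.29) = sqrt(278.33) = 16.6832
theta = atan2(7.7, -14.8) = 152.5134 degrees

r = 16.6832, theta = 152.5134 degrees


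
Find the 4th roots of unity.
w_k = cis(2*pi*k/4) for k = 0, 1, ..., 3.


The 4th roots of unity are cis(360k/4°) for k=0..3
Angle step = 360/4 = 90°
Primitive root: cis(90°)
Primitive root = 0 + 1.0000i

4 roots at angles: 0°, 90°, 180°, 270°


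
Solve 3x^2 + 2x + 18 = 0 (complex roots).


disc = 2^2 - 4*3*18 = 4 - 216 = -212
sqrt(|disc|) = sqrt(212) = 14.5602
Real part = -2/(2*3) = -0.3333
Imag part = 14.5602/(2*3) = 2.4267

-0.3333 ± 2.4267i


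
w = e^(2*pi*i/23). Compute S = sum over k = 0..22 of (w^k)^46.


The roots are w_k = w^k with w = e^(2*pi*i/23), and (w^k)^46 = (w^46)^k.
So S = 1 + u + u^2 + ... + u^(22) with u = w^46.
46 = 2*23 + 0, so 46 is a multiple of 23 and u = (w^23)^2 = 1.
Every one of the 23 terms equals 1: S = 23

S = 23


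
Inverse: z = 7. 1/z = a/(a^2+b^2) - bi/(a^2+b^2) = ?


|z|^2 = 49+0 = 49
1/z = (7 - 0i)/49

1/z = 0.1429 + 0i


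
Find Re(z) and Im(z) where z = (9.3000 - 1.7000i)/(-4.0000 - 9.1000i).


Multiply by conjugate: (9.3000 - 1.7000i)(-4.0000 + 9.1000i) / ((-4)^2 + (-9.1)^2)
Numerator real = 9.3*(-4) - (1.7)*(-9.1) = -21.73
Numerator imag = -1.7*(-4) - 9.3*(-9.1) = 91.43
Denominator = 98.81
Re(z) = -21.73/98.81 = -0.2199
Im(z) = 91.43/98.81 = 0.9253

Re(z) = -0.2199, Im(z) = 0.9253


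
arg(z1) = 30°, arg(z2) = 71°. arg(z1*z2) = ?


arg(z1*z2) = 30° + 71° = 101°
Normalized to (-180°, 180°]: 101°

101°


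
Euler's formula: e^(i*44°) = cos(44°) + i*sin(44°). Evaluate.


cos(44°) = 0.7193
sin(44°) = 0.6947

e^(i*44°) = 0.7193 + 0.6947i


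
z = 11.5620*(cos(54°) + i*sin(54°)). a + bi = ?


a = 11.5620*cos(54°) = 11.5620*0.58779 = 6.7960
b = 11.5620*sin(54°) = 11.5620*0.80902 = 9.3539

6.7960 + 9.3539i


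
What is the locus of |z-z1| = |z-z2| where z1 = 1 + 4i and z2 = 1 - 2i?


Equal distances means the locus is the perpendicular bisector of z1 and z2.
Midpoint = ((1+1)/2, (4+(-2))/2) = (1.0000, 1.0000)

Perpendicular bisector through (1.0000, 1.0000)


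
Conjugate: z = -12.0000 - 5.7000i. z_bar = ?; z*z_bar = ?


z_bar = -12.0000 + 5.7000i
z*z_bar = (-12)^2 + (-5.7)^2 = 144 + 32.49 = 176.49

z_bar = -12.0000 + 5.7000i, z*z_bar = 176.49


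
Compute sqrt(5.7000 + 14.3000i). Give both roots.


|z| = sqrt(32.49+204.49) = 15.3942
sqrt((|z|+a)/2) = sqrt((15.3942+5.7)/2) = sqrt(10.5471) = 3.2476
sqrt((|z|-a)/2) = sqrt((15.3942-5.7)/2) = sqrt(4.8471) = 2.2016

±(3.2476 + 2.2016i) i.e. 3.2476 + 2.2016i and -3.2476 - 2.2016i


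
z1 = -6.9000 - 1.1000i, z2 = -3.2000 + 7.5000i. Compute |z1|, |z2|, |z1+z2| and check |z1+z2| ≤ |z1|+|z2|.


|z1| = sqrt((-6.9)^2 + (-1.1)^2) = sqrt(48.82) = 6.9871
|z2| = sqrt((-3.2)^2 + 7.5^2) = sqrt(66.49) = 8.1541
z1+z2 = -10.1000 + 6.4000i
|z1+z2| = sqrt(142.97) = 11.9570
|z1|+|z2| = 6.9871 + 8.1541 = 15.1412

|z1+z2| = 11.9570 ≤ |z1|+|z2| = 15.1412 (verified)


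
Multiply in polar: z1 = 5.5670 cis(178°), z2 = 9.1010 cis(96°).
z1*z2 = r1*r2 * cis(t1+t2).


r = 5.5670 * 9.1010 = 50.6653
theta = 178° + 96° = 274° = 274° (mod 360)

50.6653 cis(274°)


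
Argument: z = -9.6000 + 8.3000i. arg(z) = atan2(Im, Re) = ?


Re = -9.6, Im = 8.3
arg = atan2(8.3, -9.6) = 139.1539 degrees

arg(z) = 139.1539 degrees


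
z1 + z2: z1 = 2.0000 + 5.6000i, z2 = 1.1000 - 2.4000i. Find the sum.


Real: 2 + 1.1 = 3.1
Imag: 5.6 - 2.4 = 3.2

3.1000 + 3.2000i


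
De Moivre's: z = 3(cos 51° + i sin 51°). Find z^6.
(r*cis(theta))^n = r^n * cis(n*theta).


r^6 = 3^6 = 729
n*theta = 6*51° = 306° = 306° (mod 360)
a = 729*cos(306°) = 428.4954
b = 729*sin(306°) = -589.7734

729 cis(306°) = 428.4954 - 589.7734i


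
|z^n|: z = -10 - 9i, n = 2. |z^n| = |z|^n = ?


|z| = sqrt(100+81) = sqrt(181) = 13.4536
|z^2| = |z|^2 = (sqrt(181))^2 = 181

|z^2| = 181


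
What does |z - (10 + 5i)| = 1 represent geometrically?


|z - z0| = r is a circle with center z0 and radius r.
Center = (10, 5), radius = 1

Circle with center (10, 5) and radius 1


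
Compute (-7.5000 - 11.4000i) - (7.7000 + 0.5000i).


Real: -7.5 - 7.7 = -15.2
Imag: -11.4 - 0.5 = -11.9

-15.2000 - 11.9000i


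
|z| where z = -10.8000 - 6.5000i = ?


|z| = sqrt((-10.8)^2 + (-6.5)^2) = sqrt(116.64 + 42.25) = sqrt(158.89) = 12.6052

|z| = 12.6052


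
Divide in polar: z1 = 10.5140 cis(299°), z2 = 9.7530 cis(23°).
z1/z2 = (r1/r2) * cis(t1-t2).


r = 10.5140 / 9.7530 = 1.0780
theta = 299° - 23° = 276° = 276° (mod 360)

1.0780 cis(276°)


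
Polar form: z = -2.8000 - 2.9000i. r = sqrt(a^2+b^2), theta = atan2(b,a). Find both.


r = sqrt(7.84+8.41) = sqrt(16.25) = 4.0311
theta = atan2(-2.9, -2.8) = -133.9949 degrees

r = 4.0311, theta = -133.9949 degrees


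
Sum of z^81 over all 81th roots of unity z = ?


The roots are w_k = w^k with w = e^(2*pi*i/81), and (w^k)^81 = (w^81)^k.
So S = 1 + u + u^2 + ... + u^(80) with u = w^81.
81 = 1*81 + 0, so 81 is a multiple of 81 and u = (w^81)^1 = 1.
Every one of the 81 terms equals 1: S = 81

S = 81


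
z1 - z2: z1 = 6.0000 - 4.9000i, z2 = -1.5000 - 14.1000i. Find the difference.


Real: 6 + 1.5 = 7.5
Imag: -4.9 + 14.1 = 9.2

7.5000 + 9.2000i


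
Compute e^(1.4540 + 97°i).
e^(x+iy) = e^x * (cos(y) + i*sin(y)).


e^1.4540 = 4.2802
cos(97°) = -0.12187
sin(97°) = 0.99255
Real = 4.2802*(-0.12187) = -0.5216
Imag = 4.2802*0.99255 = 4.2483

-0.5216 + 4.2483i


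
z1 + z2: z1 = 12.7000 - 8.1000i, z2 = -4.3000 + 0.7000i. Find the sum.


Real: 12.7 - 4.3 = 8.4
Imag: -8.1 + 0.7 = -7.4

8.4000 - 7.4000i


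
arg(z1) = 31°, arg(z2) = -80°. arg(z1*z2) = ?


arg(z1*z2) = 31° - 80° = -49°
Normalized to (-180°, 180°]: -49°

-49°


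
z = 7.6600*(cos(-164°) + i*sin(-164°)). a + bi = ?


a = 7.6600*cos(-164°) = 7.6600*(-0.96126) = -7.3633
b = 7.6600*sin(-164°) = 7.6600*(-0.27564) = -2.1114

-7.3633 - 2.1114i


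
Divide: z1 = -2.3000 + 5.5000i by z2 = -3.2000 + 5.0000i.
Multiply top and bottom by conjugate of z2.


Conjugate of z2 = -3.2000 - 5.0000i
Numerator: (-2.3000 + 5.5000i)(-3.2000 - 5.0000i) = 34.8600 - 6.1000i
Denominator: (-3.2)^2 + 5^2 = 35.24
Result = (34.8600 - 6.1000i)/35.24

0.9892 - 0.1731i


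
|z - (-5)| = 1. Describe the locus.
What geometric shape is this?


|z - z0| = r is a circle with center z0 and radius r.
Center = (-5, 0), radius = 1

Circle with center (-5, 0) and radius 1


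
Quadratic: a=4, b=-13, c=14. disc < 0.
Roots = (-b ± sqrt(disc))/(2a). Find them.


disc = (-13)^2 - 4*4*14 = 169 - 224 = -55
sqrt(|disc|) = sqrt(55) = 7.4162
Real part = 13/(2*4) = 1.6250
Imag part = 7.4162/(2*4) = 0.9270

1.6250 ± 0.9270i


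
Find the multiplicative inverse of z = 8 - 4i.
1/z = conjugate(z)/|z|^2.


|z|^2 = 64+16 = 80
1/z = (8 + 4i)/80

1/z = 0.1000 + 0.0500i


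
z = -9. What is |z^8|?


|z| = sqrt(81+0) = sqrt(81) = 9
|z^8| = |z|^8 = 9^8 = 43046721

|z^8| = 43046721


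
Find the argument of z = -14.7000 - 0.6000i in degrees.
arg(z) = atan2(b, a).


Re = -14.7, Im = -0.6
arg = atan2(-0.6, -14.7) = -177.6627 degrees

arg(z) = -177.6627 degrees


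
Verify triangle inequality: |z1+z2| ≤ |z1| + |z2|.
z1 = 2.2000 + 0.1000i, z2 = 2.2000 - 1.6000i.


|z1| = sqrt(2.2^2 + 0.1^2) = sqrt(4.85) = 2.2023
|z2| = sqrt(2.2^2 + (-1.6)^2) = sqrt(7.4) = 2.7203
z1+z2 = 4.4000 - 1.5000i
|z1+z2| = sqrt(21.61) = 4.6487
|z1|+|z2| = 2.2023 + 2.7203 = 4.9226

|z1+z2| = 4.6487 ≤ |z1|+|z2| = 4.9226 (verified)


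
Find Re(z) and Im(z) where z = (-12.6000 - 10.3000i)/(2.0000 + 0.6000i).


Multiply by conjugate: (-12.6000 - 10.3000i)(2.0000 - 0.6000i) / (2^2 + 0.6^2)
Numerator real = -12.6*2 - (10.3)*0.6 = -31.38
Numerator imag = -10.3*2 - (-12.6)*0.6 = -13.04
Denominator = 4.36
Re(z) = -31.38/4.36 = -7.1972
Im(z) = -13.04/4.36 = -2.9908

Re(z) = -7.1972, Im(z) = -2.9908


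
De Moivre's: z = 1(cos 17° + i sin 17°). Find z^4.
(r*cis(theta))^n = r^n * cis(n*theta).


r^4 = 1^4 = 1
n*theta = 4*17° = 68° = 68° (mod 360)
a = 1*cos(68°) = 0.3746
b = 1*sin(68°) = 0.9272

1 cis(68°) = 0.3746 + 0.9272i


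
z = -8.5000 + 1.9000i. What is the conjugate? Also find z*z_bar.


z_bar = -8.5000 - 1.9000i
z*z_bar = (-8.5)^2 + 1.9^2 = 72.25 + 3.61 = 75.86

z_bar = -8.5000 - 1.9000i, z*z_bar = 75.86


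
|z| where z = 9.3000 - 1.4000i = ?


|z| = sqrt(9.3^2 + (-1.4)^2) = sqrt(86.49 + 1.96) = sqrt(88.45) = 9.4048

|z| = 9.4048


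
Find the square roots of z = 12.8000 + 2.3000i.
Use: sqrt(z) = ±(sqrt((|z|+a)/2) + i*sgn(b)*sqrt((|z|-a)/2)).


|z| = sqrt(163.84+5.29) = 13.0050
sqrt((|z|+a)/2) = sqrt((13.0050+12.8)/2) = sqrt(12.9025) = 3.5920
sqrt((|z|-a)/2) = sqrt((13.0050-12.8)/2) = sqrt(0.1025) = 0.3202

±(3.5920 + 0.3202i) i.e. 3.5920 + 0.3202i and -3.5920 - 0.3202i


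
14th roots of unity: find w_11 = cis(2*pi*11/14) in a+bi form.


Angle = 360*11/14 = 282.8571°
a = cos(282.8571°) = 0.2225
b = sin(282.8571°) = -0.9749

0.2225 - 0.9749i


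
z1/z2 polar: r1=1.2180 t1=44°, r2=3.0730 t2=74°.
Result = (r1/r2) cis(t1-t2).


r = 1.2180 / 3.0730 = 0.3964
theta = 44° - 74° = -30° = 330° (mod 360)

0.3964 cis(330°)


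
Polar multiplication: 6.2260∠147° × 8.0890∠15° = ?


r = 6.2260 * 8.0890 = 50.3621
theta = 147° + 15° = 162° = 162° (mod 360)

50.3621 cis(162°)


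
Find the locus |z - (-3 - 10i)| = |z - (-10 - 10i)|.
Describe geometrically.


Equal distances means the locus is the perpendicular bisector of z1 and z2.
Midpoint = ((-3+(-10))/2, (-10+(-10))/2) = (-6.5000, -10.0000)

Perpendicular bisector through (-6.5000, -10.0000)


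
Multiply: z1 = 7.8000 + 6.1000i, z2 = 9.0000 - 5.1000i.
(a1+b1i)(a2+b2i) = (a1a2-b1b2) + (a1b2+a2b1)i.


Real = 7.8*9 - 6.1*(-5.1) = 70.2 - (-31.11) = 101.31
Imag = 7.8*(-5.1) + 9*6.1 = -39.78 + 54.9 = 15.12

101.3100 + 15.1200i


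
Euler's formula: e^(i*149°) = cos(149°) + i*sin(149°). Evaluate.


cos(149°) = -0.8572
sin(149°) = 0.5150

e^(i*149°) = -0.8572 + 0.5150i


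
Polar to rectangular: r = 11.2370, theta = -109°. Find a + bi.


a = 11.2370*cos(-109°) = 11.2370*(-0.32557) = -3.6584
b = 11.2370*sin(-109°) = 11.2370*(-0.94552) = -10.6248

-3.6584 - 10.6248i


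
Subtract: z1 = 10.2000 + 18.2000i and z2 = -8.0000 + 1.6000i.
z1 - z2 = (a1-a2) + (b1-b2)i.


Real: 10.2 + 8 = 18.2
Imag: 18.2 - 1.6 = 16.6

18.2000 + 16.6000i


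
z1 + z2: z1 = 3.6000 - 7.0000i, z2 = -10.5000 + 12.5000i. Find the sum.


Real: 3.6 - 10.5 = -6.9
Imag: -7 + 12.5 = 5.5

-6.9000 + 5.5000i


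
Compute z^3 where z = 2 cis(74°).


r^3 = 2^3 = 8
n*theta = 3*74° = 222° = 222° (mod 360)
a = 8*cos(222°) = -5.9452
b = 8*sin(222°) = -5.3530

8 cis(222°) = -5.9452 - 5.3530i


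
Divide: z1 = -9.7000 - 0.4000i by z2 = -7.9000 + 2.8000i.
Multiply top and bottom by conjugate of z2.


Conjugate of z2 = -7.9000 - 2.8000i
Numerator: (-9.7000 - 0.4000i)(-7.9000 - 2.8000i) = 75.5100 + 30.3200i
Denominator: (-7.9)^2 + 2.8^2 = 70.25
Result = (75.5100 + 30.3200i)/70.25

1.0749 + 0.4316i


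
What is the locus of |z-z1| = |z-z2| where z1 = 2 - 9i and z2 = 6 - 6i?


Equal distances means the locus is the perpendicular bisector of z1 and z2.
Midpoint = ((2+6)/2, (-9+(-6))/2) = (4.0000, -7.5000)

Perpendicular bisector through (4.0000, -7.5000)


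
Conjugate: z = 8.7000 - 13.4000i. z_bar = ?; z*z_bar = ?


z_bar = 8.7000 + 13.4000i
z*z_bar = 8.7^2 + (-13.4)^2 = 75.69 + 179.56 = 255.25

z_bar = 8.7000 + 13.4000i, z*z_bar = 255.25


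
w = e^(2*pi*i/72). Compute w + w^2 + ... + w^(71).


With w = e^(2*pi*i/72), all 72 of the 72th roots of unity w^0 = 1, w, ..., w^(71) sum to 0: 1 + w + ... + w^(71) = (1 - w^72)/(1 - w) = 0 since w^72 = 1, w ≠ 1.
Removing the root 1: w + w^2 + ... + w^(71) = 0 - 1 = -1

Sum = -1


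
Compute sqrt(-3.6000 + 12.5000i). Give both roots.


|z| = sqrt(12.96+156.25) = 13.0081
sqrt((|z|+a)/2) = sqrt((13.0081+(-3.6))/2) = sqrt(4.7040) = 2.1689
sqrt((|z|-a)/2) = sqrt((13.0081-(-3.6))/2) = sqrt(8.3040) = 2.8817

±(2.1689 + 2.8817i) i.e. 2.1689 + 2.8817i and -2.1689 - 2.8817i


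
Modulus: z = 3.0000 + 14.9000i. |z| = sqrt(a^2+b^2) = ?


|z| = sqrt(3^2 + 14.9^2) = sqrt(9 + 222.01) = sqrt(231.01) = 15.1990

|z| = 15.1990


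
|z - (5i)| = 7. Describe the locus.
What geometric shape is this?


|z - z0| = r is a circle with center z0 and radius r.
Center = (0, 5), radius = 7

Circle with center (0, 5) and radius 7


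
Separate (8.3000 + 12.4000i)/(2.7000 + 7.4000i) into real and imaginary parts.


Multiply by conjugate: (8.3000 + 12.4000i)(2.7000 - 7.4000i) / (2.7^2 + 7.4^2)
Numerator real = 8.3*2.7 + 12.4*7.4 = 114.17
Numerator imag = 12.4*2.7 - 8.3*7.4 = -27.94
Denominator = 62.05
Re(z) = 114.17/62.05 = 1.8400
Im(z) = -27.94/62.05 = -0.4503

Re(z) = 1.8400, Im(z) = -0.4503


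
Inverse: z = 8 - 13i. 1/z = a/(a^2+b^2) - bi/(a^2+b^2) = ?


|z|^2 = 64+169 = 233
1/z = (8 + 13i)/233

1/z = 0.0343 + 0.0558i


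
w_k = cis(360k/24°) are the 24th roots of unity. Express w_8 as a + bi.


Angle = 360*8/24 = 120°
a = cos(120°) = -0.5000
b = sin(120°) = 0.8660

-0.5000 + 0.8660i


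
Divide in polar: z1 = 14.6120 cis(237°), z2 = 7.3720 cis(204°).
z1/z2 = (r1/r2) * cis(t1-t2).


r = 14.6120 / 7.3720 = 1.9821
theta = 237° - 204° = 33° = 33° (mod 360)

1.9821 cis(33°)


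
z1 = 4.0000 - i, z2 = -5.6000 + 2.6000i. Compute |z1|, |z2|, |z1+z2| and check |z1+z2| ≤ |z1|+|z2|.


|z1| = sqrt(4^2 + (-1)^2) = sqrt(17) = 4.1231
|z2| = sqrt((-5.6)^2 + 2.6^2) = sqrt(38.12) = 6.1741
z1+z2 = -1.6000 + 1.6000i
|z1+z2| = sqrt(5.12) = 2.2627
|z1|+|z2| = 4.1231 + 6.1741 = 10.2972

|z1+z2| = 2.2627 ≤ |z1|+|z2| = 10.2972 (verified)


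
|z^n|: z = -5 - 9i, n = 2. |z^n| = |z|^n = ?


|z| = sqrt(25+81) = sqrt(106) = 10.2956
|z^2| = |z|^2 = (sqrt(106))^2 = 106

|z^2| = 106


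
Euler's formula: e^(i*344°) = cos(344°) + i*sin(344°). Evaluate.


cos(344°) = 0.9613
sin(344°) = -0.2756

e^(i*344°) = 0.9613 - 0.2756i


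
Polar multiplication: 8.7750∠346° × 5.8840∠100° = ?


r = 8.7750 * 5.8840 = 51.6321
theta = 346° + 100° = 446° = 86° (mod 360)

51.6321 cis(86°)


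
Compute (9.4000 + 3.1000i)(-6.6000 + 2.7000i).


Real = 9.4*(-6.6) - 3.1*2.7 = -62.04 - 8.37 = -70.41
Imag = 9.4*2.7 - (6.6)*3.1 = 25.38 - (20.46) = 4.92

-70.4100 + 4.9200i


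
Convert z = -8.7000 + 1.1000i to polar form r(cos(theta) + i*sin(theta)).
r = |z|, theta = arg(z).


r = sqrt(75.69+1.21) = sqrt(76.9) = 8.7693
theta = atan2(1.1, -8.7) = 172.7939 degrees

r = 8.7693, theta = 172.7939 degrees


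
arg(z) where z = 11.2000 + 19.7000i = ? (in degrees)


Re = 11.2, Im = 19.7
arg = atan2(19.7, 11.2) = 60.3806 degrees

arg(z) = 60.3806 degrees


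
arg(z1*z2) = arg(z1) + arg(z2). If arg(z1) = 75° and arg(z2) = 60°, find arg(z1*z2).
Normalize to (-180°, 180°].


arg(z1*z2) = 75° + 60° = 135°
Normalized to (-180°, 180°]: 135°

135°


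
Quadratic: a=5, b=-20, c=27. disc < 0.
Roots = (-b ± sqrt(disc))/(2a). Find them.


disc = (-20)^2 - 4*5*27 = 400 - 540 = -140
sqrt(|disc|) = sqrt(140) = 11.8322
Real part = 20/(2*5) = 2.0000
Imag part = 11.8322/(2*5) = 1.1832

2.0000 ± 1.1832i


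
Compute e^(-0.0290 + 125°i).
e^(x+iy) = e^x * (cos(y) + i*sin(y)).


e^-0.0290 = 0.9714
cos(125°) = -0.5736
sin(125°) = 0.81915
Real = 0.9714*(-0.5736) = -0.5572
Imag = 0.9714*0.81915 = 0.7957

-0.5572 + 0.7957i


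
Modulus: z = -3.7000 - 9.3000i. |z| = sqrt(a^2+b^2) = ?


|z| = sqrt((-3.7)^2 + (-9.3)^2) = sqrt(13.69 + 86.49) = sqrt(100.18) = 10.0090

|z| = 10.0090


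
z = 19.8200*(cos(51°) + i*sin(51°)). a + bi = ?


a = 19.8200*cos(51°) = 19.8200*0.62932 = 12.4731
b = 19.8200*sin(51°) = 19.8200*0.777146 = 15.4030

12.4731 + 15.4030i


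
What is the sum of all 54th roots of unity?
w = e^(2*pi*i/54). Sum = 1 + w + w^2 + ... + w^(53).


The sum of all 54th roots of unity is 0.
Geometric series: (1 - w^54)/(1 - w) = (1-1)/(1-w) = 0 since w^54 = 1, w ≠ 1.
Alternatively: coefficient of z^53 in z^54 - 1 is 0.

0


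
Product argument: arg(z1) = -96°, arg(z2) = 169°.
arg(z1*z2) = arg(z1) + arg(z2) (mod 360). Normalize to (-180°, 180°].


arg(z1*z2) = -96° + 169° = 73°
Normalized to (-180°, 180°]: 73°

73°


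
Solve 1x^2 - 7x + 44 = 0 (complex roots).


disc = (-7)^2 - 4*1*44 = 49 - 176 = -127
sqrt(|disc|) = sqrt(127) = 11.2694
Real part = 7/(2*1) = 3.5000
Imag part = 11.2694/(2*1) = 5.6347

3.5000 ± 5.6347i


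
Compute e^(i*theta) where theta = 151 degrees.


cos(151°) = -0.8746
sin(151°) = 0.4848

e^(i*151°) = -0.8746 + 0.4848i


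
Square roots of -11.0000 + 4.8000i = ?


|z| = sqrt(121+23.04) = 12.0017
sqrt((|z|+a)/2) = sqrt((12.0017+(-11))/2) = sqrt(0.5008) = 0.7077
sqrt((|z|-a)/2) = sqrt((12.0017-(-11))/2) = sqrt(11.5008) = 3.3913

±(0.7077 + 3.3913i) i.e. 0.7077 + 3.3913i and -0.7077 - 3.3913i


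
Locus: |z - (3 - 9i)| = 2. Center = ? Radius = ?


|z - z0| = r is a circle with center z0 and radius r.
Center = (3, -9), radius = 2

Circle with center (3, -9) and radius 2


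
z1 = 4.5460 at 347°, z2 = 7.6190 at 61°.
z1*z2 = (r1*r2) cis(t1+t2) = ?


r = 4.5460 * 7.6190 = 34.6360
theta = 347° + 61° = 408° = 48° (mod 360)

34.6360 cis(48°)


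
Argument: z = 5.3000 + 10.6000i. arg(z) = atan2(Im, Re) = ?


Re = 5.3, Im = 10.6
arg = atan2(10.6, 5.3) = 63.4349 degrees

arg(z) = 63.4349 degrees


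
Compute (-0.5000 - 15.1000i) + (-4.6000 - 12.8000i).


Real: -0.5 - 4.6 = -5.1
Imag: -15.1 - 12.8 = -27.9

-5.1000 - 27.9000i


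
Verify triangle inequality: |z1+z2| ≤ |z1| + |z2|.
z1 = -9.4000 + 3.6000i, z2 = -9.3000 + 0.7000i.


|z1| = sqrt((-9.4)^2 + 3.6^2) = sqrt(101.32) = 10.0658
|z2| = sqrt((-9.3)^2 + 0.7^2) = sqrt(86.98) = 9.3263
z1+z2 = -18.7000 + 4.3000i
|z1+z2| = sqrt(368.18) = 19.1880
|z1|+|z2| = 10.0658 + 9.3263 = 19.3921

|z1+z2| = 19.1880 ≤ |z1|+|z2| = 19.3921 (verified)


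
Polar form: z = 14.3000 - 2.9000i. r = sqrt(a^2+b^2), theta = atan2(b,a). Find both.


r = sqrt(204.49+8.41) = sqrt(212.9) = 14.5911
theta = atan2(-2.9, 14.3) = -11.4640 degrees

r = 14.5911, theta = -11.4640 degrees


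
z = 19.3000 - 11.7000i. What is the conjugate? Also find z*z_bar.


z_bar = 19.3000 + 11.7000i
z*z_bar = 19.3^2 + (-11.7)^2 = 372.49 + 136.89 = 509.38

z_bar = 19.3000 + 11.7000i, z*z_bar = 509.38


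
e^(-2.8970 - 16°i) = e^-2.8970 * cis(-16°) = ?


e^-2.8970 = 0.0552
cos(-16°) = 0.9613
sin(-16°) = -0.2756
Real = 0.0552*0.9613 = 0.0531
Imag = 0.0552*(-0.2756) = -0.0152

0.0531 - 0.0152i


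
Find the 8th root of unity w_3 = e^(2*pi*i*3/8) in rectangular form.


Angle = 360*3/8 = 135°
a = cos(135°) = -0.7071
b = sin(135°) = 0.7071

-0.7071 + 0.7071i


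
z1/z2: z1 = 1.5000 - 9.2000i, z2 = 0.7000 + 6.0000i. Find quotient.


Conjugate of z2 = 0.7000 - 6.0000i
Numerator: (1.5000 - 9.2000i)(0.7000 - 6.0000i) = -54.1500 - 15.4400i
Denominator: 0.7^2 + 6^2 = 36.49
Result = (-54.1500 - 15.4400i)/36.49

-1.4840 - 0.4231i


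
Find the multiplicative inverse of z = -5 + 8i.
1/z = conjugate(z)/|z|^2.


|z|^2 = 25+64 = 89
1/z = (-5 - 8i)/89

1/z = -0.0562 - 0.0899i


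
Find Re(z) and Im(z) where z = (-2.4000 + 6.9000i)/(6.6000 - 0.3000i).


Multiply by conjugate: (-2.4000 + 6.9000i)(6.6000 + 0.3000i) / (6.6^2 + (-0.3)^2)
Numerator real = -2.4*6.6 + 6.9*(-0.3) = -17.91
Numerator imag = 6.9*6.6 - (-2.4)*(-0.3) = 44.82
Denominator = 43.65
Re(z) = -17.91/43.65 = -0.4103
Im(z) = 44.82/43.65 = 1.0268

Re(z) = -0.4103, Im(z) = 1.0268


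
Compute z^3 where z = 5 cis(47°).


r^3 = 5^3 = 125
n*theta = 3*47° = 141° = 141° (mod 360)
a = 125*cos(141°) = -97.1432
b = 125*sin(141°) = 78.6650

125 cis(141°) = -97.1432 + 78.6650i


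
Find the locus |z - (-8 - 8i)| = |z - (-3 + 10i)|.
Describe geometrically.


Equal distances means the locus is the perpendicular bisector of z1 and z2.
Midpoint = ((-8+(-3))/2, (-8+10)/2) = (-5.5000, 1.0000)

Perpendicular bisector through (-5.5000, 1.0000)


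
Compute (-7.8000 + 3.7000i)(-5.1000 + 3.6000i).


Real = -7.8*(-5.1) - 3.7*3.6 = 39.78 - 13.32 = 26.46
Imag = -7.8*3.6 - (5.1)*3.7 = -28.08 - (18.87) = -46.95

26.4600 - 46.9500i


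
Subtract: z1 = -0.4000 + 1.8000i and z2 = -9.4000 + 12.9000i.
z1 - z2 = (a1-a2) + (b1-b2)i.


Real: -0.4 + 9.4 = 9
Imag: 1.8 - 12.9 = -11.1

9.0000 - 11.1000i


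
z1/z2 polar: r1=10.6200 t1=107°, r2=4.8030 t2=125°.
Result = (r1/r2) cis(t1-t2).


r = 10.6200 / 4.8030 = 2.2111
theta = 107° - 125° = -18° = 342° (mod 360)

2.2111 cis(342°)


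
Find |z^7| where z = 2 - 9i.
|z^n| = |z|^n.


|z| = sqrt(4+81) = sqrt(85) = 9.2195
|z^7| = |z|^7 = (sqrt(85))^7 = 85^3 * sqrt(85) = 614125*sqrt(85)

|z^7| = 614125*sqrt(85) ≈ 5661952.7398


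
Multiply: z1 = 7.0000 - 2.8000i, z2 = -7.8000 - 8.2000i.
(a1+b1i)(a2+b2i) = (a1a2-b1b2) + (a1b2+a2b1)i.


Real = 7*(-7.8) - (-2.8)*(-8.2) = -54.6 - 22.96 = -77.56
Imag = 7*(-8.2) - (7.8)*(-2.8) = -57.4 + 21.84 = -35.56

-77.5600 - 35.5600i


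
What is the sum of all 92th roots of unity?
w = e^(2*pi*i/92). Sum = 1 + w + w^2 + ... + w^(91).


The sum of all 92th roots of unity is 0.
Geometric series: (1 - w^92)/(1 - w) = (1-1)/(1-w) = 0 since w^92 = 1, w ≠ 1.
Alternatively: coefficient of z^91 in z^92 - 1 is 0.

0


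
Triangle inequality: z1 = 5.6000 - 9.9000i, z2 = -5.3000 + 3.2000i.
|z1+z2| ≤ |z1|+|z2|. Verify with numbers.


|z1| = sqrt(5.6^2 + (-9.9)^2) = sqrt(129.37) = 11.3741
|z2| = sqrt((-5.3)^2 + 3.2^2) = sqrt(38.33) = 6.1911
z1+z2 = 0.3000 - 6.7000i
|z1+z2| = sqrt(44.98) = 6.7067
|z1|+|z2| = 11.3741 + 6.1911 = 17.5652

|z1+z2| = 6.7067 ≤ |z1|+|z2| = 17.5652 (verified)


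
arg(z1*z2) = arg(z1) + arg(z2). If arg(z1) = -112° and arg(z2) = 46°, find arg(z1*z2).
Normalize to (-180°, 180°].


arg(z1*z2) = -112° + 46° = -66°
Normalized to (-180°, 180°]: -66°

-66°


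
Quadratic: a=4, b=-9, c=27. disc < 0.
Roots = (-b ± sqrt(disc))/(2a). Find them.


disc = (-9)^2 - 4*4*27 = 81 - 432 = -351
sqrt(|disc|) = sqrt(351) = 18.7350
Real part = 9/(2*4) = 1.1250
Imag part = 18.7350/(2*4) = 2.3419

1.1250 ± 2.3419i


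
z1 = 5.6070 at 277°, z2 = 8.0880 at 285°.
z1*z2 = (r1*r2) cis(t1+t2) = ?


r = 5.6070 * 8.0880 = 45.3494
theta = 277° + 285° = 562° = 202° (mod 360)

45.3494 cis(202°)


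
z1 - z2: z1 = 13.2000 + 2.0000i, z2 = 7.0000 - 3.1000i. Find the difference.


Real: 13.2 - 7 = 6.2
Imag: 2 + 3.1 = 5.1

6.2000 + 5.1000i
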